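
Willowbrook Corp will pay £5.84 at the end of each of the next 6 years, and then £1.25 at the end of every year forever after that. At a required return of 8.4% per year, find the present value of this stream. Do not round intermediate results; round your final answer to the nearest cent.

PV of 6-year annuity: £5.84 × [1 − (1+0.084)^−6] / 0.084 = 26.67311
Perpetuity value at year 6: £1.25 / 0.084 = 14.88095
PV of perpetuity: 14.88095 / (1+0.084)^6 = 9.17181
Total PV = 26.67311 + 9.17181 = 35.84492

£35.84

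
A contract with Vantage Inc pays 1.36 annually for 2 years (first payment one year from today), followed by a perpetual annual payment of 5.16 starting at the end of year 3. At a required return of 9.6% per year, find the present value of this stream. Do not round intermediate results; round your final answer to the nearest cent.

PV of 2-year annuity: 1.36 × [1 − (1+0.096)^−2] / 0.096 = 2.37306
Perpetuity value at year 2: 5.16 / 0.096 = 53.75000
PV of perpetuity: 53.75000 / (1+0.096)^2 = 44.74632
Total PV = 2.37306 + 44.74632 = 47.11939

47.12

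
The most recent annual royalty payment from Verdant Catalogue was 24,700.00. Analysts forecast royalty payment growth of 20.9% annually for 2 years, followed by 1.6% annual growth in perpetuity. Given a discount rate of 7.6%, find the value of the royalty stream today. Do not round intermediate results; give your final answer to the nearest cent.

586977.37

D_1 = 29862.30000
D_2 = 36103.52070
Terminal value at year 2: TV = D_2×(1+g_2)/(r−g_2) = 36681.17703/0.06 = 611352.95052
P_0 = D_1/(1+r)^1 + D_2/(1+r)^2 + TV/(1+r)^2
    = 27753.06691 + 31183.51106 + 528040.78727 = 586977.36524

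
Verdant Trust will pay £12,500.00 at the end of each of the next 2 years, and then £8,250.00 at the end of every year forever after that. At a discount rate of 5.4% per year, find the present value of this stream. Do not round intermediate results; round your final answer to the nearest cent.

PV of 2-year annuity: £12,500.00 × [1 − (1+0.054)^−2] / 0.054 = 23111.55839
Perpetuity value at year 2: £8,250.00 / 0.054 = 152777.77778
PV of perpetuity: 152777.77778 / (1+0.054)^2 = 137524.14924
Total PV = 23111.55839 + 137524.14924 = 160635.70763

£160635.71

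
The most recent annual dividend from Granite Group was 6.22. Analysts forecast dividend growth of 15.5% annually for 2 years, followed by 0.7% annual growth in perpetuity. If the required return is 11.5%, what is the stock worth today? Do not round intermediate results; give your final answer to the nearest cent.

75.35

D_1 = 7.18410
D_2 = 8.29764
Terminal value at year 2: TV = D_2×(1+g_2)/(r−g_2) = 8.35572/0.108 = 77.36777
P_0 = D_1/(1+r)^1 + D_2/(1+r)^2 + TV/(1+r)^2
    = 6.44314 + 6.67428 + 62.23151 = 75.34893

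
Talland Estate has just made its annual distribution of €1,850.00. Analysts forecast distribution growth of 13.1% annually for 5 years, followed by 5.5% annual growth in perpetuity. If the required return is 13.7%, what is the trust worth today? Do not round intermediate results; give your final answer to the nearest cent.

D_1 = 2092.35000
D_2 = 2366.44785
D_3 = 2676.45252
D_4 = 3027.06780
D_5 = 3423.61368
Terminal value at year 5: TV = D_5×(1+g_2)/(r−g_2) = 3611.91243/0.082 = 44047.71259
P_0 = D_1/(1+r)^1 + D_2/(1+r)^2 + D_3/(1+r)^3 + D_4/(1+r)^4 + D_5/(1+r)^5 + TV/(1+r)^5
    = 1840.23747 + 1830.52645 + 1820.86668 + 1811.25789 + 1801.69980 + 23180.40592 = 32284.99421

€32284.99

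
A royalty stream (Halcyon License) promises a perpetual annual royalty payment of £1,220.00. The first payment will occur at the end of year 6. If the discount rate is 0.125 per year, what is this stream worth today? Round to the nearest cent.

Value at end of year 5: C / r = £1,220.00 / 0.125 = £9,760.0000
Discount to today: PV = £9,760.0000 / (1 + 0.125)^5 = £9,760.0000 / 1.802032 = £5,416.11

£5416.11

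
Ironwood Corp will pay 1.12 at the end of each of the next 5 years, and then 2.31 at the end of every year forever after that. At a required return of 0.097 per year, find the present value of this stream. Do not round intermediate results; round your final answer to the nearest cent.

PV of 5-year annuity: 1.12 × [1 − (1+0.097)^−5] / 0.097 = 4.27842
Perpetuity value at year 5: 2.31 / 0.097 = 23.81443
PV of perpetuity: 23.81443 / (1+0.097)^5 = 14.99019
Total PV = 4.27842 + 14.99019 = 19.26861

19.27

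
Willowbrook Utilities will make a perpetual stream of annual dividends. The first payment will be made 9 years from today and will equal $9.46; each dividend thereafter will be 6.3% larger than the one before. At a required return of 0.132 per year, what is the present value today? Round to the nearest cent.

Value at end of year 8: C₁ / (r − g) = $9.46 / (0.132 − 0.063) = $137.1014
Discount to today: PV = $137.1014 / (1 + 0.132)^8 = $137.1014 / 2.696320 = $50.85

$50.85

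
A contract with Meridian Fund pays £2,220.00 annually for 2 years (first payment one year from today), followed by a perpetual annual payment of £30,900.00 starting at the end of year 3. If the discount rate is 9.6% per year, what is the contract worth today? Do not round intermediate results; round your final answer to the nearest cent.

PV of 2-year annuity: £2,220.00 × [1 − (1+0.096)^−2] / 0.096 = 3873.67468
Perpetuity value at year 2: £30,900.00 / 0.096 = 321875.00000
PV of perpetuity: 321875.00000 / (1+0.096)^2 = 267957.63626
Total PV = 3873.67468 + 267957.63626 = 271831.31094

£271831.31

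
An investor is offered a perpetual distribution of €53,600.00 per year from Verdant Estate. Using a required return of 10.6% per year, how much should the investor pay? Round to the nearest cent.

€505660.38

Level perpetuity: PV = C / r = €53,600.00 / 0.106 = €505,660.38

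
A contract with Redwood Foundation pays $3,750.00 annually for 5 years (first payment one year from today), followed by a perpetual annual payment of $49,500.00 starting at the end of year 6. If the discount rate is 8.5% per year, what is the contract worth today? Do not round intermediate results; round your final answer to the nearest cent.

$402068.57

PV of 5-year annuity: $3,750.00 × [1 − (1+0.085)^−5] / 0.085 = 14777.40780
Perpetuity value at year 5: $49,500.00 / 0.085 = 582352.94118
PV of perpetuity: 582352.94118 / (1+0.085)^5 = 387291.15827
Total PV = 14777.40780 + 387291.15827 = 402068.56606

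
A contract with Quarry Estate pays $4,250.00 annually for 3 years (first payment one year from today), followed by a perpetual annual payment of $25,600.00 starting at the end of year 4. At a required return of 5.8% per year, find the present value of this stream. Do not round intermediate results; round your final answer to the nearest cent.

$384098.67

PV of 3-year annuity: $4,250.00 × [1 − (1+0.058)^−3] / 0.058 = 11402.46893
Perpetuity value at year 3: $25,600.00 / 0.058 = 441379.31034
PV of perpetuity: 441379.31034 / (1+0.058)^3 = 372696.20337
Total PV = 11402.46893 + 372696.20337 = 384098.67230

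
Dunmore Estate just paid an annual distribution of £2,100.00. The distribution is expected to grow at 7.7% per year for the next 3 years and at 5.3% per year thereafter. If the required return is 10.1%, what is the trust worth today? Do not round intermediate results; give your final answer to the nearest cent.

D_1 = 2261.70000
D_2 = 2435.85090
D_3 = 2623.41142
Terminal value at year 3: TV = D_3×(1+g_2)/(r−g_2) = 2762.45222/0.048 = 57551.08801
P_0 = D_1/(1+r)^1 + D_2/(1+r)^2 + D_3/(1+r)^3 + TV/(1+r)^3
    = 2054.22343 + 2009.44472 + 1965.64211 + 43121.27381 = 49150.58408

£49150.58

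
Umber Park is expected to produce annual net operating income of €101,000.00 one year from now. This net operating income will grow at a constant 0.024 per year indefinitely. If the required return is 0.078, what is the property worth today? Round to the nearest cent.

Growing perpetuity: P = D₁ / (r − g) = €101,000.0000 / (0.078 − 0.024) = €1,870,370.37

€1870370.37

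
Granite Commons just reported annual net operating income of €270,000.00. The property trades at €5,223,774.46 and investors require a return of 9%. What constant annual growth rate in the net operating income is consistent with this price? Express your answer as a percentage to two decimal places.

3.64%

P = D₀(1+g)/(r−g) ⇒ P(r−g) = D₀(1+g) ⇒ g(P+D₀) = P·r − D₀
g = (P·r − D₀)/(P + D₀) = (€5,223,774.46×0.09 − €270,000.00) / (€5,223,774.46 + €270,000.00) = 0.036430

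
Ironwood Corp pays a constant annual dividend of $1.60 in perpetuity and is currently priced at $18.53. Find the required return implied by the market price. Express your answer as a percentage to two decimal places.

8.63%

P = C/r ⇒ r = C/P = $1.60/$18.53 = 0.086346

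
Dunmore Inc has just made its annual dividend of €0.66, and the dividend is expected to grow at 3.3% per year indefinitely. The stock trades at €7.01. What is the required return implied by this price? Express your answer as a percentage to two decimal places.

13.03%

D₁ = €0.66 × 1.033 = €0.6818
P = D₁/(r − g) ⇒ r = D₁/P + g = €0.6818/€7.01 + 0.033 = 0.097258 + 0.033 = 0.130258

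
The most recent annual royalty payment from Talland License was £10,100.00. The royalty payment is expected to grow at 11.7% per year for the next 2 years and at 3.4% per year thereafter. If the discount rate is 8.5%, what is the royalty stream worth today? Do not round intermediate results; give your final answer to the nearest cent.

£238131.84

D_1 = 11281.70000
D_2 = 12601.65890
Terminal value at year 2: TV = D_2×(1+g_2)/(r−g_2) = 13030.11530/0.051 = 255492.45691
P_0 = D_1/(1+r)^1 + D_2/(1+r)^2 + TV/(1+r)^2
    = 10397.88018 + 10704.54578 + 217029.41826 = 238131.84422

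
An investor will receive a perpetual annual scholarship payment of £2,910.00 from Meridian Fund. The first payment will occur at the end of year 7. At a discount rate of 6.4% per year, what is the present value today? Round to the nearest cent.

Value at end of year 6: C / r = £2,910.00 / 0.064 = £45,468.7500
Discount to today: PV = £45,468.7500 / (1 + 0.064)^6 = £45,468.7500 / 1.450941 = £31,337.42

£31337.42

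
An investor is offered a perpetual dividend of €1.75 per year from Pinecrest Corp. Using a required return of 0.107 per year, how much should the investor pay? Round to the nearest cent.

€16.36

Level perpetuity: PV = C / r = €1.75 / 0.107 = €16.36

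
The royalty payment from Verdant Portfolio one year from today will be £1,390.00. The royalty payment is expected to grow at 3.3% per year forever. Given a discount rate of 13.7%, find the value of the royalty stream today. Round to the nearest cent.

£13365.38

Growing perpetuity: P = D₁ / (r − g) = £1,390.0000 / (0.137 − 0.033) = £13,365.38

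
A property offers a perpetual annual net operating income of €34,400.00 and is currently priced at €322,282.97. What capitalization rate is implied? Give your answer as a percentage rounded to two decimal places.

10.67%

P = C/r ⇒ r = C/P = €34,400.00/€322,282.97 = 0.106738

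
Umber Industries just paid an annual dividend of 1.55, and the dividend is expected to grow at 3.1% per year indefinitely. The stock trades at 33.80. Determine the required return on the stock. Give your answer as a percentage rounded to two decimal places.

D₁ = 1.55 × 1.031 = 1.5981
P = D₁/(r − g) ⇒ r = D₁/P + g = 1.5981/33.80 + 0.031 = 0.047280 + 0.031 = 0.078280

7.83%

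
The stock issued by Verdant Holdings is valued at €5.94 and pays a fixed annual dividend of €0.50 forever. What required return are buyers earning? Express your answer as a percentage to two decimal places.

P = C/r ⇒ r = C/P = €0.50/€5.94 = 0.084175

8.42%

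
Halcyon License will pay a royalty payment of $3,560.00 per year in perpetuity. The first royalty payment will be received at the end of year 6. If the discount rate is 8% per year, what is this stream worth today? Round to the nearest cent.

$30285.95

Value at end of year 5: C / r = $3,560.00 / 0.08 = $44,500.0000
Discount to today: PV = $44,500.0000 / (1 + 0.08)^5 = $44,500.0000 / 1.469328 = $30,285.95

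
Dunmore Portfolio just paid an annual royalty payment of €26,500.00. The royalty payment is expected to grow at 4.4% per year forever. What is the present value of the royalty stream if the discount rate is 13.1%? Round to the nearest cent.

€318000.00

D₁ = D₀ × (1 + g) = €26,500.00 × 1.044 = €27,666.0000
Growing perpetuity: P = D₁ / (r − g) = €27,666.0000 / (0.131 − 0.044) = €318,000.00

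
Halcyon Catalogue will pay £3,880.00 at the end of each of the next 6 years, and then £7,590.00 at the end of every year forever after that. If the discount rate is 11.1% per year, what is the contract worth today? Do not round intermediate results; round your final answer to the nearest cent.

PV of 6-year annuity: £3,880.00 × [1 − (1+0.111)^−6] / 0.111 = 16367.30894
Perpetuity value at year 6: £7,590.00 / 0.111 = 68378.37838
PV of perpetuity: 68378.37838 / (1+0.111)^6 = 36360.88486
Total PV = 16367.30894 + 36360.88486 = 52728.19380

£52728.19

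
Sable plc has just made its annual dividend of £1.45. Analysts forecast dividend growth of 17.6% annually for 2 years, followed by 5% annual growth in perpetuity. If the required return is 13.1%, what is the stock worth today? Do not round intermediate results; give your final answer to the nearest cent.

D_1 = 1.70520
D_2 = 2.00532
Terminal value at year 2: TV = D_2×(1+g_2)/(r−g_2) = 2.10558/0.081 = 25.99483
P_0 = D_1/(1+r)^1 + D_2/(1+r)^2 + TV/(1+r)^2
    = 1.50769 + 1.56768 + 20.32178 = 23.39715

£23.40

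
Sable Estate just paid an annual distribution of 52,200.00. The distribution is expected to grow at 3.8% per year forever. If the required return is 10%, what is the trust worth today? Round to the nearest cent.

873929.03

D₁ = D₀ × (1 + g) = 52,200.00 × 1.038 = 54,183.6000
Growing perpetuity: P = D₁ / (r − g) = 54,183.6000 / (0.1 − 0.038) = 873,929.03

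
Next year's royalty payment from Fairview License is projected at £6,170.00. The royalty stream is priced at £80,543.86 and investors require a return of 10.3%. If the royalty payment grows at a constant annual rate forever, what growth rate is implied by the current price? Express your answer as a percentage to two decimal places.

2.64%

P = D₁/(r−g) ⇒ g = r − D₁/P = 0.103 − £6,170.00/£80,543.86 = 0.026396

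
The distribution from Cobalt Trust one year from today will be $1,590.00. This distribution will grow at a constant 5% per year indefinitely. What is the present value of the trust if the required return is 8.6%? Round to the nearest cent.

Growing perpetuity: P = D₁ / (r − g) = $1,590.0000 / (0.086 − 0.05) = $44,166.67

$44166.67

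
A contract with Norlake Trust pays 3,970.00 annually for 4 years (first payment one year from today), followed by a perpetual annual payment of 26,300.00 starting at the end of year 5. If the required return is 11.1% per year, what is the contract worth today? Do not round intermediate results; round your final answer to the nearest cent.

PV of 4-year annuity: 3,970.00 × [1 − (1+0.111)^−4] / 0.111 = 12290.45813
Perpetuity value at year 4: 26,300.00 / 0.111 = 236936.93694
PV of perpetuity: 236936.93694 / (1+0.111)^4 = 155516.52160
Total PV = 12290.45813 + 155516.52160 = 167806.97973

167806.98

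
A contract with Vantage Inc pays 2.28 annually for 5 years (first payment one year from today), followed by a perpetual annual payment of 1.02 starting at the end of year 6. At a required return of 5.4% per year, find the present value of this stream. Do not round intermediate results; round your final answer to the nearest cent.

24.28

PV of 5-year annuity: 2.28 × [1 − (1+0.054)^−5] / 0.054 = 9.76301
Perpetuity value at year 5: 1.02 / 0.054 = 18.88889
PV of perpetuity: 18.88889 / (1+0.054)^5 = 14.52123
Total PV = 9.76301 + 14.52123 = 24.28423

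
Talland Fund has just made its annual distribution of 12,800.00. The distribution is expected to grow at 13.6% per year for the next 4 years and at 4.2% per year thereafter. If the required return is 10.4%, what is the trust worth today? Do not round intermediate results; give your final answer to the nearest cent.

296189.11

D_1 = 14540.80000
D_2 = 16518.34880
D_3 = 18764.84424
D_4 = 21316.86305
Terminal value at year 4: TV = D_4×(1+g_2)/(r−g_2) = 22212.17130/0.062 = 358260.82744
P_0 = D_1/(1+r)^1 + D_2/(1+r)^2 + D_3/(1+r)^3 + D_4/(1+r)^4 + TV/(1+r)^4
    = 13171.01449 + 13552.78303 + 13945.61732 + 14349.83811 + 241169.85987 = 296189.11282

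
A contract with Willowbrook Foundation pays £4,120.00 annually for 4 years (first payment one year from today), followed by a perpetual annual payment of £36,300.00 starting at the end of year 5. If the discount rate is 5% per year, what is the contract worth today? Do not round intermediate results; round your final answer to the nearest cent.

£611891.31

PV of 4-year annuity: £4,120.00 × [1 − (1+0.05)^−4] / 0.05 = 14609.31608
Perpetuity value at year 4: £36,300.00 / 0.05 = 726000.00000
PV of perpetuity: 726000.00000 / (1+0.05)^4 = 597281.99670
Total PV = 14609.31608 + 597281.99670 = 611891.31278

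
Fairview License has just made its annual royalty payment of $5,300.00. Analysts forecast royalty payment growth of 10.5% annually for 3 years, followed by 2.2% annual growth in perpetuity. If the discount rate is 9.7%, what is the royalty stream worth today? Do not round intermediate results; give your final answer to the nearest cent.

D_1 = 5856.50000
D_2 = 6471.43250
D_3 = 7150.93291
Terminal value at year 3: TV = D_3×(1+g_2)/(r−g_2) = 7308.25344/0.075 = 97443.37915
P_0 = D_1/(1+r)^1 + D_2/(1+r)^2 + D_3/(1+r)^3 + TV/(1+r)^3
    = 5338.65087 + 5377.58360 + 5416.80025 + 73812.93142 = 89945.96614

$89945.97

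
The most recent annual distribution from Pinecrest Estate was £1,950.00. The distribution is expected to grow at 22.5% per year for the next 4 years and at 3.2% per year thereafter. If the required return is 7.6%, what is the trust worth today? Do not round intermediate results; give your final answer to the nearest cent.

£87735.42

D_1 = 2388.75000
D_2 = 2926.21875
D_3 = 3584.61797
D_4 = 4391.15701
Terminal value at year 4: TV = D_4×(1+g_2)/(r−g_2) = 4531.67404/0.044 = 102992.59173
P_0 = D_1/(1+r)^1 + D_2/(1+r)^2 + D_3/(1+r)^3 + D_4/(1+r)^4 + TV/(1+r)^4
    = 2220.02788 + 2527.44810 + 2877.43859 + 3275.89430 + 76834.61185 = 87735.42072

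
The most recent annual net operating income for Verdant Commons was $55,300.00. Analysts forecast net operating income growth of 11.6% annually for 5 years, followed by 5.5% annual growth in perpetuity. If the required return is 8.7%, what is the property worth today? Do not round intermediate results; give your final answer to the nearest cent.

D_1 = 61714.80000
D_2 = 68873.71680
D_3 = 76863.06795
D_4 = 85779.18383
D_5 = 95729.56916
Terminal value at year 5: TV = D_5×(1+g_2)/(r−g_2) = 100994.69546/0.032 = 3156084.23309
P_0 = D_1/(1+r)^1 + D_2/(1+r)^2 + D_3/(1+r)^3 + D_4/(1+r)^4 + D_5/(1+r)^5 + TV/(1+r)^5
    = 56775.34499 + 58290.05060 + 59845.16695 + 61441.77214 + 63080.97305 + 2079700.83025 = 2379134.13797

$2379134.14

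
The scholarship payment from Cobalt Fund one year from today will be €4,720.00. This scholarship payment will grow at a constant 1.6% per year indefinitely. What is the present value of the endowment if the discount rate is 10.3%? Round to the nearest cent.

Growing perpetuity: P = D₁ / (r − g) = €4,720.0000 / (0.103 − 0.016) = €54,252.87

€54252.87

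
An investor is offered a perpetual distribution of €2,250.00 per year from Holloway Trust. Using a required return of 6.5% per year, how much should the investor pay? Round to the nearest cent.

€34615.38

Level perpetuity: PV = C / r = €2,250.00 / 0.065 = €34,615.38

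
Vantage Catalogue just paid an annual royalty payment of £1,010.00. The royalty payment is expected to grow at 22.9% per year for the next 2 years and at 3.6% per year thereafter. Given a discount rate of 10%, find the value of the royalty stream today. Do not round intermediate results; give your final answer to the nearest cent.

D_1 = 1241.29000
D_2 = 1525.54541
Terminal value at year 2: TV = D_2×(1+g_2)/(r−g_2) = 1580.46504/0.064 = 24694.76632
P_0 = D_1/(1+r)^1 + D_2/(1+r)^2 + TV/(1+r)^2
    = 1128.44545 + 1260.78133 + 20408.89779 = 22798.12457

£22798.12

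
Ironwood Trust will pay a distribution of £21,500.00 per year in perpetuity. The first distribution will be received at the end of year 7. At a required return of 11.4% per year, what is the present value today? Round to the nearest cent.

£98678.48

Value at end of year 6: C / r = £21,500.00 / 0.114 = £188,596.4912
Discount to today: PV = £188,596.4912 / (1 + 0.114)^6 = £188,596.4912 / 1.911222 = £98,678.48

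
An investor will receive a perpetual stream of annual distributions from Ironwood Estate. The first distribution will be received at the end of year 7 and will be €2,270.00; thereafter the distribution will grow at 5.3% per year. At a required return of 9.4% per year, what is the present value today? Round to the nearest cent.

Value at end of year 6: C₁ / (r − g) = €2,270.00 / (0.094 − 0.053) = €55,365.8537
Discount to today: PV = €55,365.8537 / (1 + 0.094)^6 = €55,365.8537 / 1.714368 = €32,295.21

€32295.21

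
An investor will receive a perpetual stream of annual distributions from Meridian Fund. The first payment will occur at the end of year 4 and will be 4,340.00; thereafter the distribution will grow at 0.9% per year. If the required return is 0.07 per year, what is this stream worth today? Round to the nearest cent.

58077.59

Value at end of year 3: C₁ / (r − g) = 4,340.00 / (0.07 − 0.009) = 71,147.5410
Discount to today: PV = 71,147.5410 / (1 + 0.07)^3 = 71,147.5410 / 1.225043 = 58,077.59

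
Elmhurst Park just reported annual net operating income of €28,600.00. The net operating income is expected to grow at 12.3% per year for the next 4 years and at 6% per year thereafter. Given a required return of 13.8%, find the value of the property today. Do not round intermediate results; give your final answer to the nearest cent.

€479255.78

D_1 = 32117.80000
D_2 = 36068.28940
D_3 = 40504.68900
D_4 = 45486.76574
Terminal value at year 4: TV = D_4×(1+g_2)/(r−g_2) = 48215.97169/0.078 = 618153.48317
P_0 = D_1/(1+r)^1 + D_2/(1+r)^2 + D_3/(1+r)^3 + D_4/(1+r)^4 + TV/(1+r)^4
    = 28223.02285 + 27851.01464 + 27483.90987 + 27121.64393 + 368576.18671 = 479255.77800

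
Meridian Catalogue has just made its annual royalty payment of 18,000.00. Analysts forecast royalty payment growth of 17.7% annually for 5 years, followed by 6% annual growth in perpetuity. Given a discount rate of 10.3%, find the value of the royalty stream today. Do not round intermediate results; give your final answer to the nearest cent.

723742.43

D_1 = 21186.00000
D_2 = 24935.92200
D_3 = 29349.58019
D_4 = 34544.45589
D_5 = 40658.82458
Terminal value at year 5: TV = D_5×(1+g_2)/(r−g_2) = 43098.35406/0.043 = 1002287.30361
P_0 = D_1/(1+r)^1 + D_2/(1+r)^2 + D_3/(1+r)^3 + D_4/(1+r)^4 + D_5/(1+r)^5 + TV/(1+r)^5
    = 19207.61559 + 20496.24982 + 21871.33821 + 23338.68093 + 24904.46732 + 613924.07819 = 723742.43006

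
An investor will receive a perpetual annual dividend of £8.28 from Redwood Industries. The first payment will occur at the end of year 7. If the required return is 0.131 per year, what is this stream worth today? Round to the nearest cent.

Value at end of year 6: C / r = £8.28 / 0.131 = £63.2061
Discount to today: PV = £63.2061 / (1 + 0.131)^6 = £63.2061 / 2.093031 = £30.20

£30.20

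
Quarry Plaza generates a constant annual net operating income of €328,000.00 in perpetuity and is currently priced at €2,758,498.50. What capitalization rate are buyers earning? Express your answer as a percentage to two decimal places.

P = C/r ⇒ r = C/P = €328,000.00/€2,758,498.50 = 0.118905

11.89%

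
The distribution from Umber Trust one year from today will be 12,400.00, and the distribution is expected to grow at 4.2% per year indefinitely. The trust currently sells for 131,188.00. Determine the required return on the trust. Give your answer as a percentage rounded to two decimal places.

P = D₁/(r − g) ⇒ r = D₁/P + g = 12,400.0000/131,188.00 + 0.042 = 0.094521 + 0.042 = 0.136521

13.65%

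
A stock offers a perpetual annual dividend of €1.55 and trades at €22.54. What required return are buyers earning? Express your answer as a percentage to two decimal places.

6.88%

P = C/r ⇒ r = C/P = €1.55/€22.54 = 0.068767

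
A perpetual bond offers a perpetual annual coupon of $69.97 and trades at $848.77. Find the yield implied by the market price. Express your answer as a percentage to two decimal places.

8.24%

P = C/r ⇒ r = C/P = $69.97/$848.77 = 0.082437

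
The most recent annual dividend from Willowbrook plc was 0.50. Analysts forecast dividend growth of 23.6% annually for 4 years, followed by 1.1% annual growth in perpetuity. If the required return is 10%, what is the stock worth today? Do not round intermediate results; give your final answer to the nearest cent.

11.75

D_1 = 0.61800
D_2 = 0.76385
D_3 = 0.94412
D_4 = 1.16693
Terminal value at year 4: TV = D_4×(1+g_2)/(r−g_2) = 1.17976/0.089 = 13.25577
P_0 = D_1/(1+r)^1 + D_2/(1+r)^2 + D_3/(1+r)^3 + D_4/(1+r)^4 + TV/(1+r)^4
    = 0.56182 + 0.63128 + 0.70933 + 0.79703 + 9.05387 = 11.75332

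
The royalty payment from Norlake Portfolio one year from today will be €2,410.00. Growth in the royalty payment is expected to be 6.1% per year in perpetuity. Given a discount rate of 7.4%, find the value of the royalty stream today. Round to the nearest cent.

€185384.62

Growing perpetuity: P = D₁ / (r − g) = €2,410.0000 / (0.074 − 0.061) = €185,384.62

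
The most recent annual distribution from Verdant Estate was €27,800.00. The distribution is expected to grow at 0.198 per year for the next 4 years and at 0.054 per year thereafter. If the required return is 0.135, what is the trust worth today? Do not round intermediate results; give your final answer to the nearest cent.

€576509.19

D_1 = 33304.40000
D_2 = 39898.67120
D_3 = 47798.60810
D_4 = 57262.73250
Terminal value at year 4: TV = D_4×(1+g_2)/(r−g_2) = 60354.92006/0.081 = 745122.46983
P_0 = D_1/(1+r)^1 + D_2/(1+r)^2 + D_3/(1+r)^3 + D_4/(1+r)^4 + TV/(1+r)^4
    = 29343.08370 + 30971.81874 + 32690.95934 + 34505.52361 + 448997.80099 = 576509.18638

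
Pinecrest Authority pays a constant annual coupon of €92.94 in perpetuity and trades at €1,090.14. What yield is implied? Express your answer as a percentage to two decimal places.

8.53%

P = C/r ⇒ r = C/P = €92.94/€1,090.14 = 0.085255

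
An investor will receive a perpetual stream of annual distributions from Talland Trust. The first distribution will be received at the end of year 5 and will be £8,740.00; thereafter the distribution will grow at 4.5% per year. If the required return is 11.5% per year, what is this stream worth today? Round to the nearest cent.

Value at end of year 4: C₁ / (r − g) = £8,740.00 / (0.115 − 0.045) = £124,857.1429
Discount to today: PV = £124,857.1429 / (1 + 0.115)^4 = £124,857.1429 / 1.545608 = £80,781.87

£80781.87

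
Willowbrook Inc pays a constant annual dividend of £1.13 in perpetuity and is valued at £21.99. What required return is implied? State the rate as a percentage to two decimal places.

5.14%

P = C/r ⇒ r = C/P = £1.13/£21.99 = 0.051387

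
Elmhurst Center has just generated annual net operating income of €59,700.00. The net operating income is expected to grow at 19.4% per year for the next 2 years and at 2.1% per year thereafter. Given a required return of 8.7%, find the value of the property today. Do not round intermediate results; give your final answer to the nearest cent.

€1251917.54

D_1 = 71281.80000
D_2 = 85110.46920
Terminal value at year 2: TV = D_2×(1+g_2)/(r−g_2) = 86897.78905/0.066 = 1316633.16747
P_0 = D_1/(1+r)^1 + D_2/(1+r)^2 + TV/(1+r)^2
    = 65576.63293 + 72031.73848 + 1114309.16643 = 1251917.53784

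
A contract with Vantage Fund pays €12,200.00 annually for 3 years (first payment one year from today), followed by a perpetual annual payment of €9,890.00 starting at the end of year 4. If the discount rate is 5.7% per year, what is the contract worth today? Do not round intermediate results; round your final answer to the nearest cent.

PV of 3-year annuity: €12,200.00 × [1 − (1+0.057)^−3] / 0.057 = 32792.60065
Perpetuity value at year 3: €9,890.00 / 0.057 = 173508.77193
PV of perpetuity: 173508.77193 / (1+0.057)^3 = 146925.26206
Total PV = 32792.60065 + 146925.26206 = 179717.86271

€179717.86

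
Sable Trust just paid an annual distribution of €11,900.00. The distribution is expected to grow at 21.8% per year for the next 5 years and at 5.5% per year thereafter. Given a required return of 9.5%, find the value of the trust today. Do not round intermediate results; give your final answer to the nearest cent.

€617266.06

D_1 = 14494.20000
D_2 = 17653.93560
D_3 = 21502.49356
D_4 = 26190.03716
D_5 = 31899.46526
Terminal value at year 5: TV = D_5×(1+g_2)/(r−g_2) = 33653.93585/0.04 = 841348.39616
P_0 = D_1/(1+r)^1 + D_2/(1+r)^2 + D_3/(1+r)^3 + D_4/(1+r)^4 + D_5/(1+r)^5 + TV/(1+r)^5
    = 13236.71233 + 14723.57591 + 16377.45703 + 18217.11659 + 20263.42284 + 534447.77738 = 617266.06208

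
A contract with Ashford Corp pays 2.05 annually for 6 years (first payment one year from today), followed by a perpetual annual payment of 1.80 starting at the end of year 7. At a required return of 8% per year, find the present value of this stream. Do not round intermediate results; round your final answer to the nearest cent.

PV of 6-year annuity: 2.05 × [1 − (1+0.08)^−6] / 0.08 = 9.47690
Perpetuity value at year 6: 1.80 / 0.08 = 22.50000
PV of perpetuity: 22.50000 / (1+0.08)^6 = 14.17882
Total PV = 9.47690 + 14.17882 = 23.65572

23.66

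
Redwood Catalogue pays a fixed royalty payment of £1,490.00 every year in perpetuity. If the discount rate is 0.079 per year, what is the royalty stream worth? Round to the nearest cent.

Level perpetuity: PV = C / r = £1,490.00 / 0.079 = £18,860.76

£18860.76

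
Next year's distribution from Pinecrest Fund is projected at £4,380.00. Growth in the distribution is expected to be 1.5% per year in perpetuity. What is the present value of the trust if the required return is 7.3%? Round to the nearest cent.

£75517.24

Growing perpetuity: P = D₁ / (r − g) = £4,380.0000 / (0.073 − 0.015) = £75,517.24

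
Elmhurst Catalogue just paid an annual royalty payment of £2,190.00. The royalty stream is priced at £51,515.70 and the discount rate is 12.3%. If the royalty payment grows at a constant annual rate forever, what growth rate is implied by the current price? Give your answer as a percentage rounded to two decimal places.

7.72%

P = D₀(1+g)/(r−g) ⇒ P(r−g) = D₀(1+g) ⇒ g(P+D₀) = P·r − D₀
g = (P·r − D₀)/(P + D₀) = (£51,515.70×0.123 − £2,190.00) / (£51,515.70 + £2,190.00) = 0.077207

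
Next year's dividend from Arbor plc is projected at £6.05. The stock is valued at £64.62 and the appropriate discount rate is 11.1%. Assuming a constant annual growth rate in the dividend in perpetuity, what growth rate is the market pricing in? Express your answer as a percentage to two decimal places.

P = D₁/(r−g) ⇒ g = r − D₁/P = 0.111 − £6.05/£64.62 = 0.017376

1.74%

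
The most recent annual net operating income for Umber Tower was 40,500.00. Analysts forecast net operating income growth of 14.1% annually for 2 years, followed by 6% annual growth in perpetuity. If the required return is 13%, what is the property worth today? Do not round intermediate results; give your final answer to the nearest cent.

707470.49

D_1 = 46210.50000
D_2 = 52726.18050
Terminal value at year 2: TV = D_2×(1+g_2)/(r−g_2) = 55889.75133/0.07 = 798425.01900
P_0 = D_1/(1+r)^1 + D_2/(1+r)^2 + TV/(1+r)^2
    = 40894.24779 + 41292.33339 + 625283.90555 = 707470.48673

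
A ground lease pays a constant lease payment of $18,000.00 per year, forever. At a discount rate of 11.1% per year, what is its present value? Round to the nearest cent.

$162162.16

Level perpetuity: PV = C / r = $18,000.00 / 0.111 = $162,162.16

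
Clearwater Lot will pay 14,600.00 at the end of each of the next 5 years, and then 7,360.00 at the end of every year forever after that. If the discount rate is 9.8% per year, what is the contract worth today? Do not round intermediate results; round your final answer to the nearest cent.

PV of 5-year annuity: 14,600.00 × [1 − (1+0.098)^−5] / 0.098 = 55629.42907
Perpetuity value at year 5: 7,360.00 / 0.098 = 75102.04082
PV of perpetuity: 75102.04082 / (1+0.098)^5 = 47058.71219
Total PV = 55629.42907 + 47058.71219 = 102688.14126

102688.14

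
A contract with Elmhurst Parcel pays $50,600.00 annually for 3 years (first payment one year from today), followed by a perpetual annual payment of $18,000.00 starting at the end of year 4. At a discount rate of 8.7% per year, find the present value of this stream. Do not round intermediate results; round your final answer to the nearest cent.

$289859.97

PV of 3-year annuity: $50,600.00 × [1 − (1+0.087)^−3] / 0.087 = 128771.43696
Perpetuity value at year 3: $18,000.00 / 0.087 = 206896.55172
PV of perpetuity: 206896.55172 / (1+0.087)^3 = 161088.53067
Total PV = 128771.43696 + 161088.53067 = 289859.96763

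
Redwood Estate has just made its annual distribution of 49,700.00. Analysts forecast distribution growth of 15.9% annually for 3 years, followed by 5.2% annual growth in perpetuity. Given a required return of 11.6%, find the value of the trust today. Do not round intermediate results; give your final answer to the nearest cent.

1075948.41

D_1 = 57602.30000
D_2 = 66761.06570
D_3 = 77376.07515
Terminal value at year 3: TV = D_3×(1+g_2)/(r−g_2) = 81399.63105/0.064 = 1271869.23522
P_0 = D_1/(1+r)^1 + D_2/(1+r)^2 + D_3/(1+r)^3 + TV/(1+r)^3
    = 51614.96416 + 53603.71278 + 55669.08881 + 915060.64726 = 1075948.41300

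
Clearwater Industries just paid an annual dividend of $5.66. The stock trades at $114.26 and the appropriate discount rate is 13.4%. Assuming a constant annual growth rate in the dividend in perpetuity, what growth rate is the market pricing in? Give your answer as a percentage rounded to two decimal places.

P = D₀(1+g)/(r−g) ⇒ P(r−g) = D₀(1+g) ⇒ g(P+D₀) = P·r − D₀
g = (P·r − D₀)/(P + D₀) = ($114.26×0.134 − $5.66) / ($114.26 + $5.66) = 0.080477

8.05%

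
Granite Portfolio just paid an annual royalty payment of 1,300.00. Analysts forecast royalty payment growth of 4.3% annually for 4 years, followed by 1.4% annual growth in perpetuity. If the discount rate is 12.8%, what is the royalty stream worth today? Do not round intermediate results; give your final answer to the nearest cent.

D_1 = 1355.90000
D_2 = 1414.20370
D_3 = 1475.01446
D_4 = 1538.44008
Terminal value at year 4: TV = D_4×(1+g_2)/(r−g_2) = 1559.97824/0.114 = 13684.01967
P_0 = D_1/(1+r)^1 + D_2/(1+r)^2 + D_3/(1+r)^3 + D_4/(1+r)^4 + TV/(1+r)^4
    = 1202.03901 + 1111.45983 + 1027.70620 + 950.26380 + 8452.34647 = 12743.81532

12743.82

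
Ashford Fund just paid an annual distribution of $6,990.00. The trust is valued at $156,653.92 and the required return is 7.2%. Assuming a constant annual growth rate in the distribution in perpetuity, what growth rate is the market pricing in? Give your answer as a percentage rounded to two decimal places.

P = D₀(1+g)/(r−g) ⇒ P(r−g) = D₀(1+g) ⇒ g(P+D₀) = P·r − D₀
g = (P·r − D₀)/(P + D₀) = ($156,653.92×0.072 − $6,990.00) / ($156,653.92 + $6,990.00) = 0.026210

2.62%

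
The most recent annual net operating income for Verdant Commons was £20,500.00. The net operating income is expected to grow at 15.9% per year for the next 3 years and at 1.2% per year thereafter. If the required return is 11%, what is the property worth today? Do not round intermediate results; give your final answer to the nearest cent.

£308076.10

D_1 = 23759.50000
D_2 = 27537.26050
D_3 = 31915.68492
Terminal value at year 3: TV = D_3×(1+g_2)/(r−g_2) = 32298.67314/0.098 = 329578.29733
P_0 = D_1/(1+r)^1 + D_2/(1+r)^2 + D_3/(1+r)^3 + TV/(1+r)^3
    = 21404.95495 + 22349.85837 + 23336.47374 + 240984.81047 = 308076.09754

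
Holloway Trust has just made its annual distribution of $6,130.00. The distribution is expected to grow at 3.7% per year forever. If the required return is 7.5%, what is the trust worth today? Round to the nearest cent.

D₁ = D₀ × (1 + g) = $6,130.00 × 1.037 = $6,356.8100
Growing perpetuity: P = D₁ / (r − g) = $6,356.8100 / (0.075 − 0.037) = $167,284.47

$167284.47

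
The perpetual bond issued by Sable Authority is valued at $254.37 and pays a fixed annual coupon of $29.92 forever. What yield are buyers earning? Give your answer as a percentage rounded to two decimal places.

P = C/r ⇒ r = C/P = $29.92/$254.37 = 0.117624

11.76%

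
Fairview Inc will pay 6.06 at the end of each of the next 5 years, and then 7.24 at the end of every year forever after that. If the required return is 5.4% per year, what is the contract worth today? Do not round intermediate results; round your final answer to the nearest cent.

PV of 5-year annuity: 6.06 × [1 − (1+0.054)^−5] / 0.054 = 25.94904
Perpetuity value at year 5: 7.24 / 0.054 = 134.07407
PV of perpetuity: 134.07407 / (1+0.054)^5 = 103.07225
Total PV = 25.94904 + 103.07225 = 129.02129

129.02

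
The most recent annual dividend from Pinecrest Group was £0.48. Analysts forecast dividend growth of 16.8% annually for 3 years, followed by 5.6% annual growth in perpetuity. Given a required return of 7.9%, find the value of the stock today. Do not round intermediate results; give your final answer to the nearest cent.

£29.64

D_1 = 0.56064
D_2 = 0.65483
D_3 = 0.76484
Terminal value at year 3: TV = D_3×(1+g_2)/(r−g_2) = 0.80767/0.023 = 35.11607
P_0 = D_1/(1+r)^1 + D_2/(1+r)^2 + D_3/(1+r)^3 + TV/(1+r)^3
    = 0.51959 + 0.56245 + 0.60884 + 27.95384 = 29.64473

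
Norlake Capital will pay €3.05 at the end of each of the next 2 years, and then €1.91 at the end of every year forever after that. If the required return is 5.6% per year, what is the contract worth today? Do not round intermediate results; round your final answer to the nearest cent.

€36.21

PV of 2-year annuity: €3.05 × [1 − (1+0.056)^−2] / 0.056 = 5.62335
Perpetuity value at year 2: €1.91 / 0.056 = 34.10714
PV of perpetuity: 34.10714 / (1+0.056)^2 = 30.58564
Total PV = 5.62335 + 30.58564 = 36.20899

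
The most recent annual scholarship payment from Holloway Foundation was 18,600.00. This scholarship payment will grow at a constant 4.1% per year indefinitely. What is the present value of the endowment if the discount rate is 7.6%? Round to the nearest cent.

D₁ = D₀ × (1 + g) = 18,600.00 × 1.041 = 19,362.6000
Growing perpetuity: P = D₁ / (r − g) = 19,362.6000 / (0.076 − 0.041) = 553,217.14

553217.14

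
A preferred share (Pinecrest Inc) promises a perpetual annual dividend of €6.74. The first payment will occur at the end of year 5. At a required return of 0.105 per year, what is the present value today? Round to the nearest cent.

Value at end of year 4: C / r = €6.74 / 0.105 = €64.1905
Discount to today: PV = €64.1905 / (1 + 0.105)^4 = €64.1905 / 1.490902 = €43.05

€43.05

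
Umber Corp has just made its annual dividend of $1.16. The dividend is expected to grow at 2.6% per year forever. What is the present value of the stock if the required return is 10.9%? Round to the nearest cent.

$14.34

D₁ = D₀ × (1 + g) = $1.16 × 1.026 = $1.1902
Growing perpetuity: P = D₁ / (r − g) = $1.1902 / (0.109 − 0.026) = $14.34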